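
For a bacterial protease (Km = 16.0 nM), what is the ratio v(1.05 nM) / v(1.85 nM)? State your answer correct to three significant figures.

Since Vmax cancels, v₂/v₁ = [S]₂(Km+[S]₁) / [S]₁(Km+[S]₂).
= 1.05×(16.0+1.85) / (1.85×(16.0+1.05)) = 18.74/31.54 = 0.594.

0.594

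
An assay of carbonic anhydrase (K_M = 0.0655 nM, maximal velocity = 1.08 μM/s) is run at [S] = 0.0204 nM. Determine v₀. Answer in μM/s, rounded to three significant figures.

0.256 μM/s

v = Vmax·[S]/(Km + [S]) = 1.08 × 0.0204 / (0.0655 + 0.0204)
  = 0.02203 / 0.08590 = 0.256 μM/s.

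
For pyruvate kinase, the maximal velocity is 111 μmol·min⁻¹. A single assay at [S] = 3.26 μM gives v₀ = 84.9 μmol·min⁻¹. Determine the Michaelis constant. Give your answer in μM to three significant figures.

1.00 μM

v/Vmax = 84.9/111 = 0.7649 = [S]/(Km+[S]).
So Km + [S] = [S]/0.7649 = 4.262 μM, giving Km = 4.262 − 3.26 = 1.00 μM.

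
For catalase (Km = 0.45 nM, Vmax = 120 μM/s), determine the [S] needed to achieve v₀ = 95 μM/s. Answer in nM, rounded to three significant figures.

The required fractional saturation is v/Vmax = 95/120 = 0.7917.
Then [S]/(Km+[S]) = 0.7917 ⇒ [S] = 0.45 × 0.7917/(1 − 0.7917) = 1.71 nM.

1.71 nM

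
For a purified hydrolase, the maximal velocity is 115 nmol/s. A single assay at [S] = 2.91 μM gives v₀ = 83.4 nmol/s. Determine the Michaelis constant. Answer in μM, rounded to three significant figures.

1.10 μM

From v = Vmax[S]/(Km+[S]), Km = [S](Vmax − v)/v.
Km = 2.91 × (115 − 83.4) / 83.4 = 91.96/83.4 = 1.10 μM.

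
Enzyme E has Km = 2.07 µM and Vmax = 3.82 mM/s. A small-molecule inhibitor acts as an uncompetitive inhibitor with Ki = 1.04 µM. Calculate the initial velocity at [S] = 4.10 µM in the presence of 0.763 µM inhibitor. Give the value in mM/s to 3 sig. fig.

1.71 mM/s

With α = 1 + [I]/Ki = 1 + 0.763/1.04 = 1.734, the uncompetitive rate law is v = (Vmax/α)·[S] / (Km/α + [S]).
v = (3.82/1.734)×4.10 / (2.07/1.734 + 4.10) = 9.034/5.294 = 1.71 mM/s.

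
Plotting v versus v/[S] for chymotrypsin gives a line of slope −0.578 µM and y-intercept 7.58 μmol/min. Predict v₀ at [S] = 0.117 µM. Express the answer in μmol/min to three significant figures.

In the Eadie–Hofstee form v = Vmax − Km·(v/[S]), the slope is −Km and the intercept is Vmax, so Km = 0.578 µM and Vmax = 7.58 μmol/min.
v = 7.58 × 0.117/(0.578 + 0.117) = 1.28 μmol/min.

1.28 μmol/min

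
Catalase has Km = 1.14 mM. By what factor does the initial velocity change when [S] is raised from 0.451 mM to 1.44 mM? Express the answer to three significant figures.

Since Vmax cancels, v₂/v₁ = [S]₂(Km+[S]₁) / [S]₁(Km+[S]₂).
= 1.44×(1.14+0.451) / (0.451×(1.14+1.44)) = 2.291/1.164 = 1.97.

1.97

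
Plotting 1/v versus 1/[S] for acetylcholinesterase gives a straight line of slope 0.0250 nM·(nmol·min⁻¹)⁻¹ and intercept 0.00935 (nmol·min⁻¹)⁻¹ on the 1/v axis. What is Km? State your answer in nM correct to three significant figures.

2.67 nM

y-intercept = 1/Vmax ⇒ Vmax = 107 nmol·min⁻¹; slope = Km/Vmax ⇒ Km = slope × Vmax.
Km = 0.0250 × 107 = 2.67 nM.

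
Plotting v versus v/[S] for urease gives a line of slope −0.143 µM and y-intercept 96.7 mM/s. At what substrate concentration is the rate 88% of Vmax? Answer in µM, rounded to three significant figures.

The Eadie–Hofstee slope gives Km = 0.143 µM (slope = −Km).
v/Vmax = [S]/(Km+[S]) = 0.88 ⇒ [S] = Km·0.88/(1−0.88) = 0.143 × 7.333 = 1.05 µM.

1.05 µM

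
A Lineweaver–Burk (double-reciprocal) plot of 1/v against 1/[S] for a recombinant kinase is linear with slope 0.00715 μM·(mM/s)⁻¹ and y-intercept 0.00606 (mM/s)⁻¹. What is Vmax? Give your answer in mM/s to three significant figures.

The y-intercept of a Lineweaver–Burk plot equals 1/Vmax, so Vmax = 1/0.00606 = 165 mM/s.

165 mM/s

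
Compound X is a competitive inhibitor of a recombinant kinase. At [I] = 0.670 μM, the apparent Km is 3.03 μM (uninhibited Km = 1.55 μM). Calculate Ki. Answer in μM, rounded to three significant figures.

0.702 μM

Competitive: Km,app = α·Km with α = 1 + [I]/Ki.
α = Km,app/Km = 3.03/1.55 = 1.955.
Since α = 1 + [I]/Ki, [I]/Ki = 1.955 − 1 = 0.9548 and Ki = 0.670/0.9548 = 0.702 μM.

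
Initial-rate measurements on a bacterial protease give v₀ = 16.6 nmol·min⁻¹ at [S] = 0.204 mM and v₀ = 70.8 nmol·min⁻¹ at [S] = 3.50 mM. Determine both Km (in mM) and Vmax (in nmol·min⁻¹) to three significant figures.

From v = Vmax[S]/(Km+[S]), each point gives Vmax = v(Km+[S])/[S].
Equating: 16.6(Km+0.204)/0.204 = 70.8(Km+3.50)/3.50.
81.37·Km + 16.6 = 20.23·Km + 70.8, so (81.37 − 20.23)·Km = 70.8 − 16.6.
Km = 54.20/61.14 = 0.886 mM; then Vmax = 16.6(0.886+0.204)/0.204 = 88.7 nmol·min⁻¹.

Km = 0.886 mM; Vmax = 88.7 nmol·min⁻¹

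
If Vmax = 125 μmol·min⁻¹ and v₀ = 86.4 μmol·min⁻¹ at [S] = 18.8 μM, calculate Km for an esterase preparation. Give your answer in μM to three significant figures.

From v = Vmax[S]/(Km+[S]), Km = [S](Vmax − v)/v.
Km = 18.8 × (125 − 86.4) / 86.4 = 725.7/86.4 = 8.40 μM.

8.40 μM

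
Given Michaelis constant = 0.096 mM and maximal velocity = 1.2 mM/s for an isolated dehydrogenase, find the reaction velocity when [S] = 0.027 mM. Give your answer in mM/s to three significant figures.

0.263 mM/s

[S]/(Km+[S]) = 0.027/0.1230 = 0.2195, the fractional saturation.
v = 0.2195 × Vmax = 0.2195 × 1.2 = 0.263 mM/s.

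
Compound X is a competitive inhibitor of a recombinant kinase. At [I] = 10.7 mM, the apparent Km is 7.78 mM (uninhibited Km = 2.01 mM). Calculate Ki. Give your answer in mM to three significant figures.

3.73 mM

Competitive: Km,app = α·Km with α = 1 + [I]/Ki.
α = Km,app/Km = 7.78/2.01 = 3.871.
Since α = 1 + [I]/Ki, [I]/Ki = 3.871 − 1 = 2.871 and Ki = 10.7/2.871 = 3.73 mM.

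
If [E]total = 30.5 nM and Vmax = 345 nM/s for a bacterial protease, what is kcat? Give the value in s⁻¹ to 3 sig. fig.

kcat = Vmax/[E]total = 345 nM/s / 30.5 nM = 11.3 s⁻¹.

11.3 s⁻¹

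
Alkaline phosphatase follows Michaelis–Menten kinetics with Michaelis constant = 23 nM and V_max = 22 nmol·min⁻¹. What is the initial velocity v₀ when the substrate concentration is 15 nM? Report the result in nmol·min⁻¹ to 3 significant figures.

8.68 nmol·min⁻¹

v = Vmax·[S]/(Km + [S]) = 22 × 15 / (23 + 15)
  = 330.0 / 38.00 = 8.68 nmol·min⁻¹.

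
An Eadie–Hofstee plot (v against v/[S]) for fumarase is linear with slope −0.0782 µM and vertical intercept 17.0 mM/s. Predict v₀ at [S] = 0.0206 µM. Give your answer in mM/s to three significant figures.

In the Eadie–Hofstee form v = Vmax − Km·(v/[S]), the slope is −Km and the intercept is Vmax, so Km = 0.0782 µM and Vmax = 17.0 mM/s.
v = 17.0 × 0.0206/(0.0782 + 0.0206) = 3.54 mM/s.

3.54 mM/s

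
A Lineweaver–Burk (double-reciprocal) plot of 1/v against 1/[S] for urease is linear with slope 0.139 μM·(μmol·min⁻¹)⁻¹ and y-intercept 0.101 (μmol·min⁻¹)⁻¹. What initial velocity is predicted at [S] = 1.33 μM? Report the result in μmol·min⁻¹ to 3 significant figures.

4.87 μmol·min⁻¹

The y-intercept is 1/Vmax, so Vmax = 1/0.101 = 9.90 μmol·min⁻¹.
The slope is Km/Vmax, so Km = 0.139 × 9.90 = 1.38 μM.
Then v = 9.90 × 1.33/(1.38 + 1.33) = 4.87 μmol·min⁻¹.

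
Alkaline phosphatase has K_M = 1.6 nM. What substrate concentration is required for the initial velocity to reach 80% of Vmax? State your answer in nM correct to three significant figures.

6.40 nM

v/Vmax = [S]/(Km+[S]) = 0.8, so [S] = Km·0.8/(1 − 0.8) = 1.6 × 4.000.
[S] = 6.40 nM.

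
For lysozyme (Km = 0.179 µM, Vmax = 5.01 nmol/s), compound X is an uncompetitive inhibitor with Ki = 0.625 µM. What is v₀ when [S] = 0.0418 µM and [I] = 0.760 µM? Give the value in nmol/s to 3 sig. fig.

0.771 nmol/s

α = 1 + [I]/Ki = 1 + 0.760/0.625 = 2.216.
For an uncompetitive inhibitor, both parameters are divided by α, giving Vmax/α and Km/α: Km,app = 0.0808 µM, Vmax,app = 2.26 nmol/s.
v = Vmax,app·[S]/(Km,app + [S]) = 2.26 × 0.0418/(0.0808 + 0.0418) = 0.771 nmol/s.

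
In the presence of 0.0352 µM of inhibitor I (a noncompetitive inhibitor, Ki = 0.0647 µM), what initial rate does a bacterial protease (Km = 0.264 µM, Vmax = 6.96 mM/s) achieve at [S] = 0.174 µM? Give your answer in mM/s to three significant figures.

1.79 mM/s

With α = 1 + [I]/Ki = 1 + 0.0352/0.0647 = 1.544, the noncompetitive rate law is v = (Vmax/α)·[S] / (Km + [S]).
v = (6.96/1.544)×0.174 / (0.264 + 0.174) = 0.7843/0.4380 = 1.79 mM/s.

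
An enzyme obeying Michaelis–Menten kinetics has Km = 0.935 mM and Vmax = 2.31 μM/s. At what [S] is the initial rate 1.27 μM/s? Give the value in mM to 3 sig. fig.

1.14 mM

The required fractional saturation is v/Vmax = 1.27/2.31 = 0.5498.
Then [S]/(Km+[S]) = 0.5498 ⇒ [S] = 0.935 × 0.5498/(1 − 0.5498) = 1.14 mM.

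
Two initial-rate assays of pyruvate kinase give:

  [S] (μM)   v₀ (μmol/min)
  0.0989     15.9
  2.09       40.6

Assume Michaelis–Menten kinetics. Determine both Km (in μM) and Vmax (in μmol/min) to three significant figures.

Km = 0.175 μM; Vmax = 44.0 μmol/min

From v = Vmax[S]/(Km+[S]), each point gives Vmax = v(Km+[S])/[S].
Equating: 15.9(Km+0.0989)/0.0989 = 40.6(Km+2.09)/2.09.
160.8·Km + 15.9 = 19.43·Km + 40.6, so (160.8 − 19.43)·Km = 40.6 − 15.9.
Km = 24.70/141.3 = 0.175 μM; then Vmax = 15.9(0.175+0.0989)/0.0989 = 44.0 μmol/min.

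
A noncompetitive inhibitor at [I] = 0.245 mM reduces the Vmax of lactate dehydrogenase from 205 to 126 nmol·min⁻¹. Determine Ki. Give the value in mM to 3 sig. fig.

0.391 mM

Noncompetitive: Vmax,app = Vmax/α with α = 1 + [I]/Ki.
α = Vmax/Vmax,app = 205/126 = 1.627.
Since α = 1 + [I]/Ki, [I]/Ki = 1.627 − 1 = 0.6270 and Ki = 0.245/0.6270 = 0.391 mM.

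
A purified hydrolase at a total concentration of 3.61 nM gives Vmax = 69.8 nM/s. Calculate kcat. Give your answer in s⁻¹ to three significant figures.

19.3 s⁻¹

kcat = Vmax/[E]total = 69.8 nM/s / 3.61 nM = 19.3 s⁻¹.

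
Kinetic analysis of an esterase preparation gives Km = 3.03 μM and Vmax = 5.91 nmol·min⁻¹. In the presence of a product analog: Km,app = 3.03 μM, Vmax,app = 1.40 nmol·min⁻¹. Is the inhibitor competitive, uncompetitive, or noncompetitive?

Vmax decreases (5.91 → 1.40 nmol·min⁻¹) while Km is unchanged — pure noncompetitive inhibition.

noncompetitive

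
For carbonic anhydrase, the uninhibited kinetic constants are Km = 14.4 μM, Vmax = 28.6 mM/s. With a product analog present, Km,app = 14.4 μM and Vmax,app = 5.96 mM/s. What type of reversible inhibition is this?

noncompetitive

Vmax decreases (28.6 → 5.96 mM/s) while Km is unchanged — pure noncompetitive inhibition.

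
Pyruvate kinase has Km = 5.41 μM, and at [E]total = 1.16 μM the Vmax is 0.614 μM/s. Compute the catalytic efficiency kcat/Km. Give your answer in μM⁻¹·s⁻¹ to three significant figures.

0.0978 μM⁻¹·s⁻¹

kcat = Vmax/[E]total = 0.614/1.16 = 0.529 s⁻¹.
kcat/Km = 0.529/5.41 = 0.0978 μM⁻¹·s⁻¹.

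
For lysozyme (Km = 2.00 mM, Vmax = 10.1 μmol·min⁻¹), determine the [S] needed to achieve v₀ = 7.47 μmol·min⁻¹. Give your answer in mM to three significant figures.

5.68 mM

The required fractional saturation is v/Vmax = 7.47/10.1 = 0.7396.
Then [S]/(Km+[S]) = 0.7396 ⇒ [S] = 2.00 × 0.7396/(1 − 0.7396) = 5.68 mM.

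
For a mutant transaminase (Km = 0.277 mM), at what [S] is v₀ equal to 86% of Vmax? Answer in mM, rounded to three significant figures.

v/Vmax = [S]/(Km+[S]) = 0.86, so [S] = Km·0.86/(1 − 0.86) = 0.277 × 6.143.
[S] = 1.70 mM.

1.70 mM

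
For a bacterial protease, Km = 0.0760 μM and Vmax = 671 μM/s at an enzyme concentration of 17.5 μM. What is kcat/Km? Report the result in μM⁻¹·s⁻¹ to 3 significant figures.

505 μM⁻¹·s⁻¹

kcat = Vmax/[E]total = 671/17.5 = 38.3 s⁻¹.
kcat/Km = 38.3/0.0760 = 505 μM⁻¹·s⁻¹.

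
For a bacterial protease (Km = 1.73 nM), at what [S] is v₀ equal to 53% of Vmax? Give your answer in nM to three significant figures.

1.95 nM

v/Vmax = [S]/(Km+[S]) = 0.53, so [S] = Km·0.53/(1 − 0.53) = 1.73 × 1.128.
[S] = 1.95 nM.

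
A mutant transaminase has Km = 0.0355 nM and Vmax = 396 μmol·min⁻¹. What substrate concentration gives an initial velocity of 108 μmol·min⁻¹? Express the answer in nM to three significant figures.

0.0133 nM

Rearranging v = Vmax[S]/(Km+[S]) gives [S] = Km·v/(Vmax − v).
[S] = 0.0355 × 108 / (396 − 108) = 3.834/288.0 = 0.0133 nM.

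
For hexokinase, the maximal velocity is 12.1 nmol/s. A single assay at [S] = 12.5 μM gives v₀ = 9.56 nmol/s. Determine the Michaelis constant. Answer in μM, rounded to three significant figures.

v/Vmax = 9.56/12.1 = 0.7901 = [S]/(Km+[S]).
So Km + [S] = [S]/0.7901 = 15.82 μM, giving Km = 15.82 − 12.5 = 3.32 μM.

3.32 μM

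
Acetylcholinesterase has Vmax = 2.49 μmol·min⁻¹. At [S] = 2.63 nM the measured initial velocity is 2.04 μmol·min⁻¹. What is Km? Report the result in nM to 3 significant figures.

From v = Vmax[S]/(Km+[S]), Km = [S](Vmax − v)/v.
Km = 2.63 × (2.49 − 2.04) / 2.04 = 1.184/2.04 = 0.580 nM.

0.580 nM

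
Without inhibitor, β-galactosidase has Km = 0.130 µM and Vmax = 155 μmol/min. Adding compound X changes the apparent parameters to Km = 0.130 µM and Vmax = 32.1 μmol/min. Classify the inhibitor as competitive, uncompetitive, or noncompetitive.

Vmax decreases (155 → 32.1 μmol/min) while Km is unchanged — pure noncompetitive inhibition.

noncompetitive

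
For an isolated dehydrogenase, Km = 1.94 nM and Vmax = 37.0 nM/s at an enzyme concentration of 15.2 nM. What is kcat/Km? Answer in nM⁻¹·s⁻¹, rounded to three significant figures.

kcat = Vmax/[E]total = 37.0/15.2 = 2.43 s⁻¹.
kcat/Km = 2.43/1.94 = 1.25 nM⁻¹·s⁻¹.

1.25 nM⁻¹·s⁻¹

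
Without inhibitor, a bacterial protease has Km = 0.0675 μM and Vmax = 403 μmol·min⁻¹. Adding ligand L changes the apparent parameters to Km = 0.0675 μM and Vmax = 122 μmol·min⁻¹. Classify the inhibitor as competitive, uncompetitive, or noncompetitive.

Vmax decreases (403 → 122 μmol·min⁻¹) while Km is unchanged — pure noncompetitive inhibition.

noncompetitive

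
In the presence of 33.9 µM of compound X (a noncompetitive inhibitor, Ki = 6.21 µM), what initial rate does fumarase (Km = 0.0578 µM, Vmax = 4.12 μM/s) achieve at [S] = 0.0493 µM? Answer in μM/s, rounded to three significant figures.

α = 1 + [I]/Ki = 1 + 33.9/6.21 = 6.459.
For a noncompetitive inhibitor, Vmax is reduced to Vmax/α while Km is unchanged: Km,app = 0.0578 µM, Vmax,app = 0.638 μM/s.
v = Vmax,app·[S]/(Km,app + [S]) = 0.638 × 0.0493/(0.0578 + 0.0493) = 0.294 μM/s.

0.294 μM/s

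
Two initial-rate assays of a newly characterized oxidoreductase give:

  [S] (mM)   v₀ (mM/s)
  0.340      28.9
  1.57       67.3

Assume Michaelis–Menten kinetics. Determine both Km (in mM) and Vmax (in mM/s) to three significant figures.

Km = 0.911 mM; Vmax = 106 mM/s

In reciprocal form, 1/v = (Km/Vmax)·(1/[S]) + 1/Vmax. The two points give (1/[S], 1/v) = (2.941, 0.03460) and (0.6369, 0.01486).
Slope = (0.03460 − 0.01486)/(2.941 − 0.6369) = 0.008568; intercept = 0.03460 − 0.008568×2.941 = 0.009401.
Vmax = 1/intercept = 106 mM/s; Km = slope × Vmax = 0.008568 × 106 = 0.911 mM.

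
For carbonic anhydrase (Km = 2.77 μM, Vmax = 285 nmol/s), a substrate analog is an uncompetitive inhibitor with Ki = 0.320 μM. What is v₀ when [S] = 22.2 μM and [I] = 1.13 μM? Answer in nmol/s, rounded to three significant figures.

With α = 1 + [I]/Ki = 1 + 1.13/0.320 = 4.531, the uncompetitive rate law is v = (Vmax/α)·[S] / (Km/α + [S]).
v = (285/4.531)×22.2 / (2.77/4.531 + 22.2) = 1396/22.81 = 61.2 nmol/s.

61.2 nmol/s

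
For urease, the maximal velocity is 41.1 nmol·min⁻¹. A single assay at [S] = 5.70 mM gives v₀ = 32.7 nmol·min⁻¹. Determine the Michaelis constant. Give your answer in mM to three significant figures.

1.46 mM

v/Vmax = 32.7/41.1 = 0.7956 = [S]/(Km+[S]).
So Km + [S] = [S]/0.7956 = 7.164 mM, giving Km = 7.164 − 5.70 = 1.46 mM.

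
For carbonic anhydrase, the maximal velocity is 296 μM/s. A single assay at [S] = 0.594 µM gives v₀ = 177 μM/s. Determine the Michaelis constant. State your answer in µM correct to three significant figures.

From v = Vmax[S]/(Km+[S]), Km = [S](Vmax − v)/v.
Km = 0.594 × (296 − 177) / 177 = 70.69/177 = 0.399 µM.

0.399 µM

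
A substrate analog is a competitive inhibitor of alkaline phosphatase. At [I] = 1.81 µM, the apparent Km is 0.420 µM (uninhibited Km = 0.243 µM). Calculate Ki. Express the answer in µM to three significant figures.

2.48 µM

Competitive: Km,app = α·Km with α = 1 + [I]/Ki.
α = Km,app/Km = 0.420/0.243 = 1.728.
Ki = [I]/(α − 1) = 1.81/0.7284 = 2.48 µM.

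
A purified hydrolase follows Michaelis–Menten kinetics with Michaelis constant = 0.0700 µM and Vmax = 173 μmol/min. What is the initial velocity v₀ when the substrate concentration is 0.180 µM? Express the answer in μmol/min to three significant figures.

v = Vmax·[S]/(Km + [S]) = 173 × 0.180 / (0.0700 + 0.180)
  = 31.14 / 0.2500 = 125 μmol/min.

125 μmol/min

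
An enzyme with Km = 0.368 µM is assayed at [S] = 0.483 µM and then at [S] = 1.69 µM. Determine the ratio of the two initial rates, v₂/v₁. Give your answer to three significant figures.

1.45

The fractional saturations are [S]/(Km+[S]) = 0.483/0.8510 = 0.5676 and 1.69/2.058 = 0.8212.
v₂/v₁ is just their ratio: 0.8212/0.5676 = 1.45.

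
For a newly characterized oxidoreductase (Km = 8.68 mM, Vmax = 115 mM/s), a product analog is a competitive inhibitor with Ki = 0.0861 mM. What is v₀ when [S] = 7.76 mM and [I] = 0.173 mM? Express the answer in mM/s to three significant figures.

α = 1 + [I]/Ki = 1 + 0.173/0.0861 = 3.009.
For a competitive inhibitor, Vmax is unchanged and the apparent Km becomes α·Km: Km,app = 26.1 mM, Vmax,app = 115 mM/s.
v = Vmax,app·[S]/(Km,app + [S]) = 115 × 7.76/(26.1 + 7.76) = 26.3 mM/s.

26.3 mM/s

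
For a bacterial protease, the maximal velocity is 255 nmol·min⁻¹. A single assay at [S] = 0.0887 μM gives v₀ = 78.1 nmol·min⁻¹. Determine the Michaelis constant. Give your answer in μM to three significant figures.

0.201 μM

v/Vmax = 78.1/255 = 0.3063 = [S]/(Km+[S]).
So Km + [S] = [S]/0.3063 = 0.2896 μM, giving Km = 0.2896 − 0.0887 = 0.201 μM.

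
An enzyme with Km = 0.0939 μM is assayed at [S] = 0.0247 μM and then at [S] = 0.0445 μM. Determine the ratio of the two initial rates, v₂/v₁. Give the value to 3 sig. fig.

1.54

The fractional saturations are [S]/(Km+[S]) = 0.0247/0.1186 = 0.2083 and 0.0445/0.1384 = 0.3215.
v₂/v₁ is just their ratio: 0.3215/0.2083 = 1.54.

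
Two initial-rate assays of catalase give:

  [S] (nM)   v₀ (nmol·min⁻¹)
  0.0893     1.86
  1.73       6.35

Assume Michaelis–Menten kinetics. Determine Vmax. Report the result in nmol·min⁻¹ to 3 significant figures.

7.31 nmol·min⁻¹

In reciprocal form, 1/v = (Km/Vmax)·(1/[S]) + 1/Vmax. The two points give (1/[S], 1/v) = (11.20, 0.5376) and (0.5780, 0.1575).
Slope = (0.5376 − 0.1575)/(11.20 − 0.5780) = 0.03580; intercept = 0.5376 − 0.03580×11.20 = 0.1368.
Vmax = 1/intercept = 7.31 nmol·min⁻¹; Km = slope × Vmax = 0.03580 × 7.31 = 0.262 nM.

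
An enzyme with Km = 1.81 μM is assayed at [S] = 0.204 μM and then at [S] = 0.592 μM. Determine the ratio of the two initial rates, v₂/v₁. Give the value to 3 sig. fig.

The fractional saturations are [S]/(Km+[S]) = 0.204/2.014 = 0.1013 and 0.592/2.402 = 0.2465.
v₂/v₁ is just their ratio: 0.2465/0.1013 = 2.43.

2.43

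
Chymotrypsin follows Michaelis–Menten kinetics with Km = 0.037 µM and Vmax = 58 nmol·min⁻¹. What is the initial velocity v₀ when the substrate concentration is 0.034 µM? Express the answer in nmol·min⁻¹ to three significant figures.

v = Vmax·[S]/(Km + [S]) = 58 × 0.034 / (0.037 + 0.034)
  = 1.972 / 0.07100 = 27.8 nmol·min⁻¹.

27.8 nmol·min⁻¹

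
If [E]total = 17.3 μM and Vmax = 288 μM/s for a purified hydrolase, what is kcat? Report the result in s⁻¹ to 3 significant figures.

kcat = Vmax/[E]total = 288 μM/s / 17.3 μM = 16.6 s⁻¹.

16.6 s⁻¹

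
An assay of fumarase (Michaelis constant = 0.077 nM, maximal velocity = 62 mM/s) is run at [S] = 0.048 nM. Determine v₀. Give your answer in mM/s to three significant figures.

v = Vmax·[S]/(Km + [S]) = 62 × 0.048 / (0.077 + 0.048)
  = 2.976 / 0.1250 = 23.8 mM/s.

23.8 mM/s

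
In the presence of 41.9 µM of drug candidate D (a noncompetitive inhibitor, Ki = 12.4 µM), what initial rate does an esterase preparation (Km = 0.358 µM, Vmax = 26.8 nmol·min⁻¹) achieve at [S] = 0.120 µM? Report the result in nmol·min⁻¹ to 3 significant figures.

1.54 nmol·min⁻¹

α = 1 + [I]/Ki = 1 + 41.9/12.4 = 4.379.
For a noncompetitive inhibitor, Vmax is reduced to Vmax/α while Km is unchanged: Km,app = 0.358 µM, Vmax,app = 6.12 nmol·min⁻¹.
v = Vmax,app·[S]/(Km,app + [S]) = 6.12 × 0.120/(0.358 + 0.120) = 1.54 nmol·min⁻¹.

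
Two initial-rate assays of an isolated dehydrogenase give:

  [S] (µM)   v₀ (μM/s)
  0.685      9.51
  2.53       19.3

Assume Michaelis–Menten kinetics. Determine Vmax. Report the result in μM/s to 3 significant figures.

From v = Vmax[S]/(Km+[S]), each point gives Vmax = v(Km+[S])/[S].
Equating: 9.51(Km+0.685)/0.685 = 19.3(Km+2.53)/2.53.
13.88·Km + 9.51 = 7.628·Km + 19.3, so (13.88 − 7.628)·Km = 19.3 − 9.51.
Km = 9.790/6.255 = 1.57 µM; then Vmax = 9.51(1.57+0.685)/0.685 = 31.2 μM/s.

31.2 μM/s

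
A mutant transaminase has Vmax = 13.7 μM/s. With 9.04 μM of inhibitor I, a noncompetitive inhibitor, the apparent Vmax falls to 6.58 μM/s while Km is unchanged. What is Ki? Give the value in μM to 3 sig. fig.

Noncompetitive: Vmax,app = Vmax/α with α = 1 + [I]/Ki.
α = Vmax/Vmax,app = 13.7/6.58 = 2.082.
Since α = 1 + [I]/Ki, [I]/Ki = 2.082 − 1 = 1.082 and Ki = 9.04/1.082 = 8.35 μM.

8.35 μM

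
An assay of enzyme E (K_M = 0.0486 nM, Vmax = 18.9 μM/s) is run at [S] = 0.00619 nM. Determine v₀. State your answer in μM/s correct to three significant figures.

2.14 μM/s

v = Vmax·[S]/(Km + [S]) = 18.9 × 0.00619 / (0.0486 + 0.00619)
  = 0.1170 / 0.05479 = 2.14 μM/s.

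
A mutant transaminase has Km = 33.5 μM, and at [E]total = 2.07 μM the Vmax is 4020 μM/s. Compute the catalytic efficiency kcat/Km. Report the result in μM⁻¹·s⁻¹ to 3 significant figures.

kcat = Vmax/[E]total = 4020/2.07 = 1940 s⁻¹.
kcat/Km = 1940/33.5 = 58.0 μM⁻¹·s⁻¹.

58.0 μM⁻¹·s⁻¹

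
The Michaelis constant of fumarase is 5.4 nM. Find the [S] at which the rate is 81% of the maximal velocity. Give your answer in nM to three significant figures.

23.0 nM

v/Vmax = [S]/(Km+[S]) = 0.81, so [S] = Km·0.81/(1 − 0.81) = 5.4 × 4.263.
[S] = 23.0 nM.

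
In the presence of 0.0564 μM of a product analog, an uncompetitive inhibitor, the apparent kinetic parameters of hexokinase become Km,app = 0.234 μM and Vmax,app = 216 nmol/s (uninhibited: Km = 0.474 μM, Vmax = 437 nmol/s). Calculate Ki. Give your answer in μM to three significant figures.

0.0551 μM

Uncompetitive: Vmax,app = Vmax/α (and Km,app = Km/α) with α = 1 + [I]/Ki.
α = Vmax/Vmax,app = 437/216 = 2.023.
Since α = 1 + [I]/Ki, [I]/Ki = 2.023 − 1 = 1.023 and Ki = 0.0564/1.023 = 0.0551 μM.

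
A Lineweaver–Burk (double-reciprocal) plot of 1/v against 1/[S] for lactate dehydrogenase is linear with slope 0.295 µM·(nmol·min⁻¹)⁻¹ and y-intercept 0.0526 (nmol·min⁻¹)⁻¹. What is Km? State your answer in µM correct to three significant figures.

y-intercept = 1/Vmax ⇒ Vmax = 19.0 nmol·min⁻¹; slope = Km/Vmax ⇒ Km = slope × Vmax.
Km = 0.295 × 19.0 = 5.61 µM.

5.61 µM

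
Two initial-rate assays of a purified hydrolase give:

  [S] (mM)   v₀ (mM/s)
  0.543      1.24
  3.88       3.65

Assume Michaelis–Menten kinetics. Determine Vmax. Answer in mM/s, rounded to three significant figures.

From v = Vmax[S]/(Km+[S]), each point gives Vmax = v(Km+[S])/[S].
Equating: 1.24(Km+0.543)/0.543 = 3.65(Km+3.88)/3.88.
2.284·Km + 1.24 = 0.9407·Km + 3.65, so (2.284 − 0.9407)·Km = 3.65 − 1.24.
Km = 2.410/1.343 = 1.79 mM; then Vmax = 1.24(1.79+0.543)/0.543 = 5.34 mM/s.

5.34 mM/s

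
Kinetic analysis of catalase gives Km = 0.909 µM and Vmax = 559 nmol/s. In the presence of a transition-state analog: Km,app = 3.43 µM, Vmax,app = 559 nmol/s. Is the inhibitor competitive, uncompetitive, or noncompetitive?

Km increases (0.909 → 3.43 µM) while Vmax is unchanged — the hallmark of competitive inhibition.

competitive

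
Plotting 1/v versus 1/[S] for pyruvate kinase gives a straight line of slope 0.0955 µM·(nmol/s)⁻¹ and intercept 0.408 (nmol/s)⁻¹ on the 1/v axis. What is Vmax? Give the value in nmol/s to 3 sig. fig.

The y-intercept of a Lineweaver–Burk plot equals 1/Vmax, so Vmax = 1/0.408 = 2.45 nmol/s.

2.45 nmol/s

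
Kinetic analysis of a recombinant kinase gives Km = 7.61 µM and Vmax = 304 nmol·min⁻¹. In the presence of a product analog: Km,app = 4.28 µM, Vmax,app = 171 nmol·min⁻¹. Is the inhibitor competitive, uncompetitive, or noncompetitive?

uncompetitive

Both Km and Vmax decrease by the same factor (~1.78-fold) — characteristic of uncompetitive inhibition.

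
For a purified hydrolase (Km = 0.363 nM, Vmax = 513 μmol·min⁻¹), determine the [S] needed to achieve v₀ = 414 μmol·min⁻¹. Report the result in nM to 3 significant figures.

1.52 nM

Rearranging v = Vmax[S]/(Km+[S]) gives [S] = Km·v/(Vmax − v).
[S] = 0.363 × 414 / (513 − 414) = 150.3/99.00 = 1.52 nM.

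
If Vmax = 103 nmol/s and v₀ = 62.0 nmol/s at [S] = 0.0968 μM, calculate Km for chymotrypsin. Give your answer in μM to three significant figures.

0.0640 μM

v/Vmax = 62.0/103 = 0.6019 = [S]/(Km+[S]).
So Km + [S] = [S]/0.6019 = 0.1608 μM, giving Km = 0.1608 − 0.0968 = 0.0640 μM.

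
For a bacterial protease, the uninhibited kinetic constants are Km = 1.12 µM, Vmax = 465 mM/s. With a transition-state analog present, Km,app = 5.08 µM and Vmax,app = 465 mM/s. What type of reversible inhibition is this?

competitive

Km increases (1.12 → 5.08 µM) while Vmax is unchanged — the hallmark of competitive inhibition.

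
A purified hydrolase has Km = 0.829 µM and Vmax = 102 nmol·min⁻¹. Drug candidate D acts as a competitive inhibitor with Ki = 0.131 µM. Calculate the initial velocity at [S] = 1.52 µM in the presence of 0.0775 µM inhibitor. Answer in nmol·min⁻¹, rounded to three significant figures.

α = 1 + [I]/Ki = 1 + 0.0775/0.131 = 1.592.
For a competitive inhibitor, Vmax is unchanged and the apparent Km becomes α·Km: Km,app = 1.32 µM, Vmax,app = 102 nmol·min⁻¹.
v = Vmax,app·[S]/(Km,app + [S]) = 102 × 1.52/(1.32 + 1.52) = 54.6 nmol·min⁻¹.

54.6 nmol·min⁻¹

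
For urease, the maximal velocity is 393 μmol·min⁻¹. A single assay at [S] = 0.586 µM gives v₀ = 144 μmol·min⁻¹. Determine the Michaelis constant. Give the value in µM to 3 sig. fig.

From v = Vmax[S]/(Km+[S]), Km = [S](Vmax − v)/v.
Km = 0.586 × (393 − 144) / 144 = 145.9/144 = 1.01 µM.

1.01 µM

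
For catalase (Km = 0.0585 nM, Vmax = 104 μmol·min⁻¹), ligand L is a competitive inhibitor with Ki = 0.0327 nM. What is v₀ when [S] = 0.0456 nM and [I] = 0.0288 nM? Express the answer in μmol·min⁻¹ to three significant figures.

30.5 μmol·min⁻¹

α = 1 + [I]/Ki = 1 + 0.0288/0.0327 = 1.881.
For a competitive inhibitor, Vmax is unchanged and the apparent Km becomes α·Km: Km,app = 0.110 nM, Vmax,app = 104 μmol·min⁻¹.
v = Vmax,app·[S]/(Km,app + [S]) = 104 × 0.0456/(0.110 + 0.0456) = 30.5 μmol·min⁻¹.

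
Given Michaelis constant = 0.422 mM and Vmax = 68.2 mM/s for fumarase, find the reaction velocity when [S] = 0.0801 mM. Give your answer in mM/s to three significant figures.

10.9 mM/s

v = Vmax·[S]/(Km + [S]) = 68.2 × 0.0801 / (0.422 + 0.0801)
  = 5.463 / 0.5021 = 10.9 mM/s.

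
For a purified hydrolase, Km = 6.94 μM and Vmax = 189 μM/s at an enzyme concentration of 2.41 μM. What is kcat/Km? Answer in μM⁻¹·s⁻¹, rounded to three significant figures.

11.3 μM⁻¹·s⁻¹

kcat = Vmax/[E]total = 189/2.41 = 78.4 s⁻¹.
kcat/Km = 78.4/6.94 = 11.3 μM⁻¹·s⁻¹.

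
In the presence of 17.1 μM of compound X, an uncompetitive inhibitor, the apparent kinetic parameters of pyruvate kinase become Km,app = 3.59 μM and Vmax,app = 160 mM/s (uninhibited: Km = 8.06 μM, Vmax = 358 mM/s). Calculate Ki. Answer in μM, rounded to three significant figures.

Uncompetitive: Vmax,app = Vmax/α (and Km,app = Km/α) with α = 1 + [I]/Ki.
α = Vmax/Vmax,app = 358/160 = 2.238.
Ki = [I]/(α − 1) = 17.1/1.237 = 13.8 μM.

13.8 μM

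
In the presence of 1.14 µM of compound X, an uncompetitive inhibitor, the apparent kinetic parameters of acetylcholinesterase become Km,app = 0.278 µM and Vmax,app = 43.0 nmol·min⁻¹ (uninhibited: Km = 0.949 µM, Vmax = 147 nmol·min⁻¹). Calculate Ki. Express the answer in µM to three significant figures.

0.471 µM

Uncompetitive: Vmax,app = Vmax/α (and Km,app = Km/α) with α = 1 + [I]/Ki.
α = Vmax/Vmax,app = 147/43.0 = 3.419.
Since α = 1 + [I]/Ki, [I]/Ki = 3.419 − 1 = 2.419 and Ki = 1.14/2.419 = 0.471 µM.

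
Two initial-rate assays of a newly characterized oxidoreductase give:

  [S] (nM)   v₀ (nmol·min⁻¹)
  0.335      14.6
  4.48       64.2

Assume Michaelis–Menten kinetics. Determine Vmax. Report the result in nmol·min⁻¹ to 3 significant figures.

From v = Vmax[S]/(Km+[S]), each point gives Vmax = v(Km+[S])/[S].
Equating: 14.6(Km+0.335)/0.335 = 64.2(Km+4.48)/4.48.
43.58·Km + 14.6 = 14.33·Km + 64.2, so (43.58 − 14.33)·Km = 64.2 − 14.6.
Km = 49.60/29.25 = 1.70 nM; then Vmax = 14.6(1.70+0.335)/0.335 = 88.5 nmol·min⁻¹.

88.5 nmol·min⁻¹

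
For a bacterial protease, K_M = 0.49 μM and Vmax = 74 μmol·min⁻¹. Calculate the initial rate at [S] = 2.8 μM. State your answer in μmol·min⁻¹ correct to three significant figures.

v = Vmax·[S]/(Km + [S]) = 74 × 2.8 / (0.49 + 2.8)
  = 207.2 / 3.290 = 63.0 μmol·min⁻¹.

63.0 μmol·min⁻¹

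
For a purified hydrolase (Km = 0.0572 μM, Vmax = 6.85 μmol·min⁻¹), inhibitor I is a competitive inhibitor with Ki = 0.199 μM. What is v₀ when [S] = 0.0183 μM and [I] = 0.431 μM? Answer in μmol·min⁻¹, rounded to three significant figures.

α = 1 + [I]/Ki = 1 + 0.431/0.199 = 3.166.
For a competitive inhibitor, Vmax is unchanged and the apparent Km becomes α·Km: Km,app = 0.181 μM, Vmax,app = 6.85 μmol·min⁻¹.
v = Vmax,app·[S]/(Km,app + [S]) = 6.85 × 0.0183/(0.181 + 0.0183) = 0.629 μmol·min⁻¹.

0.629 μmol·min⁻¹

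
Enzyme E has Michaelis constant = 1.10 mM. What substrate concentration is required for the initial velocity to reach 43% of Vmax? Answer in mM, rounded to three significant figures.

v/Vmax = [S]/(Km+[S]) = 0.43, so [S] = Km·0.43/(1 − 0.43) = 1.10 × 0.7544.
[S] = 0.830 mM.

0.830 mM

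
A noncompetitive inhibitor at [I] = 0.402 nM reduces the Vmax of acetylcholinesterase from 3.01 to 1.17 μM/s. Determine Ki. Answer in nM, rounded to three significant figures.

0.256 nM

Noncompetitive: Vmax,app = Vmax/α with α = 1 + [I]/Ki.
α = Vmax/Vmax,app = 3.01/1.17 = 2.573.
Ki = [I]/(α − 1) = 0.402/1.573 = 0.256 nM.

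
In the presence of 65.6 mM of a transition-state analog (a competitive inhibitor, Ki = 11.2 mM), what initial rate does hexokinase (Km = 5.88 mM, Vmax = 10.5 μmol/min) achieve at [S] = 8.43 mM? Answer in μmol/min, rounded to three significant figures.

1.82 μmol/min

With α = 1 + [I]/Ki = 1 + 65.6/11.2 = 6.857, the competitive rate law is v = Vmax[S] / (αKm + [S]).
v = 10.5×8.43 / (6.857×5.88 + 8.43) = 88.52/48.75 = 1.82 μmol/min.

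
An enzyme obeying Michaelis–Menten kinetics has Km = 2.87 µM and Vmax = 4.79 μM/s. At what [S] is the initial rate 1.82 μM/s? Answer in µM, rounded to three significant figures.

The required fractional saturation is v/Vmax = 1.82/4.79 = 0.3800.
Then [S]/(Km+[S]) = 0.3800 ⇒ [S] = 2.87 × 0.3800/(1 − 0.3800) = 1.76 µM.

1.76 µM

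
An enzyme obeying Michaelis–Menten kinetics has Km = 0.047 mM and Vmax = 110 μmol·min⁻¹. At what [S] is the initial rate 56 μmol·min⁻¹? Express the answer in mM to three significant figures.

Rearranging v = Vmax[S]/(Km+[S]) gives [S] = Km·v/(Vmax − v).
[S] = 0.047 × 56 / (110 − 56) = 2.632/54.00 = 0.0487 mM.

0.0487 mM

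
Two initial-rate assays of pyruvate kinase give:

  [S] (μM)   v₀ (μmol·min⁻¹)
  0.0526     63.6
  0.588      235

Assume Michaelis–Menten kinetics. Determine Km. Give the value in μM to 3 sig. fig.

From v = Vmax[S]/(Km+[S]), each point gives Vmax = v(Km+[S])/[S].
Equating: 63.6(Km+0.0526)/0.0526 = 235(Km+0.588)/0.588.
1209·Km + 63.6 = 399.7·Km + 235, so (1209 − 399.7)·Km = 235 − 63.6.
Km = 171.4/809.5 = 0.212 μM; then Vmax = 63.6(0.212+0.0526)/0.0526 = 320 μmol·min⁻¹.

0.212 μM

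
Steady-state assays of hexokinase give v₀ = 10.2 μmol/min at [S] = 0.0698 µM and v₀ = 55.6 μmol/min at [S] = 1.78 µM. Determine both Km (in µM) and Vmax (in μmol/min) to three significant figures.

Km = 0.395 µM; Vmax = 67.9 μmol/min

In reciprocal form, 1/v = (Km/Vmax)·(1/[S]) + 1/Vmax. The two points give (1/[S], 1/v) = (14.33, 0.09804) and (0.5618, 0.01799).
Slope = (0.09804 − 0.01799)/(14.33 − 0.5618) = 0.005816; intercept = 0.09804 − 0.005816×14.33 = 0.01472.
Vmax = 1/intercept = 67.9 μmol/min; Km = slope × Vmax = 0.005816 × 67.9 = 0.395 µM.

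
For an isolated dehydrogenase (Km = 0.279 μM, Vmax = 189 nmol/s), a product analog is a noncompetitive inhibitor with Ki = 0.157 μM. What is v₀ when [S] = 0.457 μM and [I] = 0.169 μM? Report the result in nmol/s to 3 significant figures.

56.5 nmol/s

α = 1 + [I]/Ki = 1 + 0.169/0.157 = 2.076.
For a noncompetitive inhibitor, Vmax is reduced to Vmax/α while Km is unchanged: Km,app = 0.279 μM, Vmax,app = 91.0 nmol/s.
v = Vmax,app·[S]/(Km,app + [S]) = 91.0 × 0.457/(0.279 + 0.457) = 56.5 nmol/s.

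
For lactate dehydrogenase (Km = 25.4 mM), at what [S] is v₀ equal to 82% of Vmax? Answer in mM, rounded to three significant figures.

v/Vmax = [S]/(Km+[S]) = 0.82, so [S] = Km·0.82/(1 − 0.82) = 25.4 × 4.556.
[S] = 116 mM.

116 mM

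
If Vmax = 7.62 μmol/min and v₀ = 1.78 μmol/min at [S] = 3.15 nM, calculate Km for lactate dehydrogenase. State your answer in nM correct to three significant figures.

From v = Vmax[S]/(Km+[S]), Km = [S](Vmax − v)/v.
Km = 3.15 × (7.62 − 1.78) / 1.78 = 18.40/1.78 = 10.3 nM.

10.3 nM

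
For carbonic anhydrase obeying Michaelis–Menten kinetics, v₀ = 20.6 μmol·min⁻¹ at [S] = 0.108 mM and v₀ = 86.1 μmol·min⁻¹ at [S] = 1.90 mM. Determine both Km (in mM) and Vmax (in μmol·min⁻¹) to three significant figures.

In reciprocal form, 1/v = (Km/Vmax)·(1/[S]) + 1/Vmax. The two points give (1/[S], 1/v) = (9.259, 0.04854) and (0.5263, 0.01161).
Slope = (0.04854 − 0.01161)/(9.259 − 0.5263) = 0.004229; intercept = 0.04854 − 0.004229×9.259 = 0.009389.
Vmax = 1/intercept = 107 μmol·min⁻¹; Km = slope × Vmax = 0.004229 × 107 = 0.450 mM.

Km = 0.450 mM; Vmax = 107 μmol·min⁻¹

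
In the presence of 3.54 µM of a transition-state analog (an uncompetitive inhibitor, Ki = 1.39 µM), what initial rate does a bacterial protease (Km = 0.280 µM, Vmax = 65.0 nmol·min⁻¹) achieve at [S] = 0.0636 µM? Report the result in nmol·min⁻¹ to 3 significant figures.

With α = 1 + [I]/Ki = 1 + 3.54/1.39 = 3.547, the uncompetitive rate law is v = (Vmax/α)·[S] / (Km/α + [S]).
v = (65.0/3.547)×0.0636 / (0.280/3.547 + 0.0636) = 1.166/0.1425 = 8.18 nmol·min⁻¹.

8.18 nmol·min⁻¹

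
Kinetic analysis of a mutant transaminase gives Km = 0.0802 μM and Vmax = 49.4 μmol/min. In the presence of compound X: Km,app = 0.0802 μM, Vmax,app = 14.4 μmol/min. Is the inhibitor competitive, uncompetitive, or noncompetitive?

Vmax decreases (49.4 → 14.4 μmol/min) while Km is unchanged — pure noncompetitive inhibition.

noncompetitive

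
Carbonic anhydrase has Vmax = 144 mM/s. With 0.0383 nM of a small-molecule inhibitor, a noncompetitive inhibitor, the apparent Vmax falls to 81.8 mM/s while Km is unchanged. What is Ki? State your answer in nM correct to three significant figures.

Noncompetitive: Vmax,app = Vmax/α with α = 1 + [I]/Ki.
α = Vmax/Vmax,app = 144/81.8 = 1.760.
Ki = [I]/(α − 1) = 0.0383/0.7604 = 0.0504 nM.

0.0504 nM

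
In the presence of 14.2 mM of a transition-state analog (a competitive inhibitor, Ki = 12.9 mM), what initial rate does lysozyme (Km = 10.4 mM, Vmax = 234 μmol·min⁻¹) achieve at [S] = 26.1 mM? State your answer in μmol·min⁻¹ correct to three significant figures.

α = 1 + [I]/Ki = 1 + 14.2/12.9 = 2.101.
For a competitive inhibitor, Vmax is unchanged and the apparent Km becomes α·Km: Km,app = 21.8 mM, Vmax,app = 234 μmol·min⁻¹.
v = Vmax,app·[S]/(Km,app + [S]) = 234 × 26.1/(21.8 + 26.1) = 127 μmol·min⁻¹.

127 μmol·min⁻¹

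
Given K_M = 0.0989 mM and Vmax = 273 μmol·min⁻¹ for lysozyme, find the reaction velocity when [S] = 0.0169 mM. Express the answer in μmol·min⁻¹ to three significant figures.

39.8 μmol·min⁻¹

[S]/(Km+[S]) = 0.0169/0.1158 = 0.1459, the fractional saturation.
v = 0.1459 × Vmax = 0.1459 × 273 = 39.8 μmol·min⁻¹.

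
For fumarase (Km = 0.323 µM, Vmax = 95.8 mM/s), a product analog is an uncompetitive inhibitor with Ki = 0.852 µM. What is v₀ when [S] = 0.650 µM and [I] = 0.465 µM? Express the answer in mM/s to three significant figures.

With α = 1 + [I]/Ki = 1 + 0.465/0.852 = 1.546, the uncompetitive rate law is v = (Vmax/α)·[S] / (Km/α + [S]).
v = (95.8/1.546)×0.650 / (0.323/1.546 + 0.650) = 40.28/0.8590 = 46.9 mM/s.

46.9 mM/s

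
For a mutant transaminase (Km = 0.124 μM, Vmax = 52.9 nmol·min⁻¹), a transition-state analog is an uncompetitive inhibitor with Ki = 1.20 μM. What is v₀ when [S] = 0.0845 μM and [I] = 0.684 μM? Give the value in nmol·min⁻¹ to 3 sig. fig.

17.4 nmol·min⁻¹

With α = 1 + [I]/Ki = 1 + 0.684/1.20 = 1.570, the uncompetitive rate law is v = (Vmax/α)·[S] / (Km/α + [S]).
v = (52.9/1.570)×0.0845 / (0.124/1.570 + 0.0845) = 2.847/0.1635 = 17.4 nmol·min⁻¹.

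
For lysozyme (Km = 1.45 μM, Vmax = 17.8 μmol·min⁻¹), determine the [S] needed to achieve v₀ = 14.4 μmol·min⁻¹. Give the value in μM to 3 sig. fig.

6.14 μM

Rearranging v = Vmax[S]/(Km+[S]) gives [S] = Km·v/(Vmax − v).
[S] = 1.45 × 14.4 / (17.8 − 14.4) = 20.88/3.400 = 6.14 μM.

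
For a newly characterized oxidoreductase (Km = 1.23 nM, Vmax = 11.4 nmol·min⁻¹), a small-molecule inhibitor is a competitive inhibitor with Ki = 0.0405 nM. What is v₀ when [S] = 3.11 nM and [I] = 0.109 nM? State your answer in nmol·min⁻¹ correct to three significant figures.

With α = 1 + [I]/Ki = 1 + 0.109/0.0405 = 3.691, the competitive rate law is v = Vmax[S] / (αKm + [S]).
v = 11.4×3.11 / (3.691×1.23 + 3.11) = 35.45/7.650 = 4.63 nmol·min⁻¹.

4.63 nmol·min⁻¹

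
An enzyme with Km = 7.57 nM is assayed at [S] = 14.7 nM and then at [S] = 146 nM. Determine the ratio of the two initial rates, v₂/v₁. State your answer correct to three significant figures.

1.44

The fractional saturations are [S]/(Km+[S]) = 14.7/22.27 = 0.6601 and 146/153.6 = 0.9507.
v₂/v₁ is just their ratio: 0.9507/0.6601 = 1.44.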